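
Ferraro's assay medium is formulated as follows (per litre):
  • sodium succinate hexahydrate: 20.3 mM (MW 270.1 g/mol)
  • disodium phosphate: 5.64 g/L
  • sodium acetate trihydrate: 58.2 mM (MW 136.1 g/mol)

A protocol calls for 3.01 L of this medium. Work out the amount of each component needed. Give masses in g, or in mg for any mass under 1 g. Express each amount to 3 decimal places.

Working volume: 3.01 L.
sodium succinate hexahydrate: 20.3 mmol/L × 270.1 g/mol × 3.01 L ÷ 1000 = 16.504 g
disodium phosphate: 5.64 g/L × 3.01 L = 16.976 g
sodium acetate trihydrate: 58.2 mmol/L × 136.1 g/mol × 3.01 L ÷ 1000 = 23.842 g

sodium succinate hexahydrate 16.504 g; disodium phosphate 16.976 g; sodium acetate trihydrate 23.842 g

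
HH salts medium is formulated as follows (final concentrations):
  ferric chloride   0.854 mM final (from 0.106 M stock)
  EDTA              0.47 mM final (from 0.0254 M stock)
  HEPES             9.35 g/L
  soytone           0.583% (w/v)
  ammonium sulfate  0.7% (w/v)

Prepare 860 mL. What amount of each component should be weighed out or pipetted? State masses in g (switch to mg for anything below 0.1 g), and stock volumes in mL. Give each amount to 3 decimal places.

Working volume: 860 mL = 0.86 L.
ferric chloride: C1V1 = C2V2 → 0.854 mM × 860 mL ÷ 106 mM = 6.929 mL
EDTA: dilute stock: 0.47 mM × 860 mL ÷ 25.4 mM = 15.913 mL
HEPES: 9.35 g/L × 0.86 L = 8.041 g
soytone: 0.583% w/v = 5.83 g/L → 5.83 × 0.86 L = 5.014 g
ammonium sulfate: 0.7 g per 100 mL × 860 mL ÷ 100 = 6.020 g

ferric chloride 6.929 mL; EDTA 15.913 mL; HEPES 8.041 g; soytone 5.014 g; ammonium sulfate 6.020 g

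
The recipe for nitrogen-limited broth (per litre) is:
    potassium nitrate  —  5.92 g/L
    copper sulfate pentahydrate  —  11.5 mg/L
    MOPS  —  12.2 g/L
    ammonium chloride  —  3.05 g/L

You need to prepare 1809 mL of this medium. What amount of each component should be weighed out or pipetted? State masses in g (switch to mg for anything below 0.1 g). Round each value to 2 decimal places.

potassium nitrate 10.71 g; copper sulfate pentahydrate 20.80 mg; MOPS 22.07 g; ammonium chloride 5.52 g

Working volume: 1809 mL = 1.809 L.
potassium nitrate: 5.92 g/L × 1.809 L = 10.71 g
copper sulfate pentahydrate: 11.5 mg/L × 1.809 L = 20.80 mg
MOPS: 12.2 g/L × 1.809 L = 22.07 g
ammonium chloride: 3.05 g/L × 1.809 L = 5.52 g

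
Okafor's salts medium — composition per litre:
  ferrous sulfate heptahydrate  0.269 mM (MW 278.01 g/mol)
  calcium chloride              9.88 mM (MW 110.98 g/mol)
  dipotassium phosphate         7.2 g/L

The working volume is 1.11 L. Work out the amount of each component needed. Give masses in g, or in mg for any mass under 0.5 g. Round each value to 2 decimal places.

Scale factor relative to 1 L: 1.11.
ferrous sulfate heptahydrate: 0.269 mmol/L × 278.01 mg/mmol × 1.11 L = 83.01 mg
calcium chloride: 9.88 mmol/L × 110.98 g/mol × 1.11 L ÷ 1000 = 1.22 g
dipotassium phosphate: 7.2 g/L × 1.11 L = 7.99 g

ferrous sulfate heptahydrate 83.01 mg; calcium chloride 1.22 g; dipotassium phosphate 7.99 g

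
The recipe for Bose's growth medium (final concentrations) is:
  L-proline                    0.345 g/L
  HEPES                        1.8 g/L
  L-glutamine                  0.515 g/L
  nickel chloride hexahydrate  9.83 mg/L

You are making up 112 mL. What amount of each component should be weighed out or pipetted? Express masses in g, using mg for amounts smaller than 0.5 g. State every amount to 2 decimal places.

Working volume: 112 mL = 0.112 L.
L-proline: 0.345 g/L × 0.112 L = 0.03864 g = 38.64 mg
HEPES: 1.8 g/L × 0.112 L = 0.2016 g = 201.60 mg
L-glutamine: 0.515 g/L × 0.112 L = 0.05768 g = 57.68 mg
nickel chloride hexahydrate: 9.83 mg/L × 0.112 L = 1.10 mg

L-proline 38.64 mg; HEPES 201.60 mg; L-glutamine 57.68 mg; nickel chloride hexahydrate 1.10 mg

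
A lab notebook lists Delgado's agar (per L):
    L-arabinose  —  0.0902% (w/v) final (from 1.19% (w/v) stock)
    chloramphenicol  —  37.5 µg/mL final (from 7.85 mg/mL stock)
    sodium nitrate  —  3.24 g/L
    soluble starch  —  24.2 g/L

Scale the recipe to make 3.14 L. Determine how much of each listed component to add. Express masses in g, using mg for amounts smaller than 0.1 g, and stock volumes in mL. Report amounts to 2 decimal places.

Scale factor relative to 1 L: 3.14.
L-arabinose: dilute stock: 0.0902% ÷ 1.19% × 3140 mL = 238.01 mL
chloramphenicol: dilute stock: 37.5 µg/mL × 3140 mL ÷ 7850 µg/mL = 15.00 mL
sodium nitrate: 3.24 g/L × 3.14 L = 10.17 g
soluble starch: 24.2 g/L × 3.14 L = 75.99 g

L-arabinose 238.01 mL; chloramphenicol 15.00 mL; sodium nitrate 10.17 g; soluble starch 75.99 g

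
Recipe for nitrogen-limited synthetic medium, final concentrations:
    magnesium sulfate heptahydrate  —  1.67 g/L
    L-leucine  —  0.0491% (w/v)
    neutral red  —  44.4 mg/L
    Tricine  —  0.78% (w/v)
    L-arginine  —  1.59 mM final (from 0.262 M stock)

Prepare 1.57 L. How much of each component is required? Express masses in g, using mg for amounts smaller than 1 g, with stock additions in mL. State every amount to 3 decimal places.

magnesium sulfate heptahydrate 2.622 g; L-leucine 770.870 mg; neutral red 69.708 mg; Tricine 12.246 g; L-arginine 9.528 mL

Working volume: 1.57 L.
magnesium sulfate heptahydrate: 1.67 g/L × 1.57 L = 2.622 g
L-leucine: 0.0491 g per 100 mL × 1570 mL ÷ 100 = 0.77087 g = 770.870 mg
neutral red: 44.4 mg/L × 1.57 L = 69.708 mg
Tricine: 0.78% w/v = 7.8 g/L → 7.8 × 1.57 L = 12.246 g
L-arginine: V = C2·V2/C1 = 1.59 mM × 1570 mL ÷ 262 mM = 9.528 mL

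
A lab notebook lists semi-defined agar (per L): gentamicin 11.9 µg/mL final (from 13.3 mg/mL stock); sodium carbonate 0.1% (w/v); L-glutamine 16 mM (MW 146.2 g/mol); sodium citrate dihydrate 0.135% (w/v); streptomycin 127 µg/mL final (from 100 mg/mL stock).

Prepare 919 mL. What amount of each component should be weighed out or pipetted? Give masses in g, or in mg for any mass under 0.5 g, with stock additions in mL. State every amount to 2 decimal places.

Target volume = 919 mL = 0.919 L.
gentamicin: dilute stock: 11.9 µg/mL × 919 mL ÷ 13300 µg/mL = 0.82 mL
sodium carbonate: 0.1% w/v = 1 g/L → 1 × 0.919 L = 0.92 g
L-glutamine: 16 mmol/L × 146.2 g/mol × 0.919 L ÷ 1000 = 2.15 g
sodium citrate dihydrate: 0.135 g per 100 mL × 919 mL ÷ 100 = 1.24 g
streptomycin: dilute stock: 127 µg/mL × 919 mL ÷ 100000 µg/mL = 1.17 mL

gentamicin 0.82 mL; sodium carbonate 0.92 g; L-glutamine 2.15 g; sodium citrate dihydrate 1.24 g; streptomycin 1.17 mL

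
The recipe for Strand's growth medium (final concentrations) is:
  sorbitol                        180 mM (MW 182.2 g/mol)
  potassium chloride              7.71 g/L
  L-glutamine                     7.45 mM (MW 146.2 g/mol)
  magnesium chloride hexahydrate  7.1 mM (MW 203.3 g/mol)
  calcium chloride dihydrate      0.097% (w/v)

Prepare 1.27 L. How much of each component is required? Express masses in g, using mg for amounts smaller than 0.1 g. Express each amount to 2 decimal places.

Working volume: 1.27 L.
sorbitol: 180 mmol/L × 182.2 g/mol × 1.27 L ÷ 1000 = 41.65 g
potassium chloride: 7.71 g/L × 1.27 L = 9.79 g
L-glutamine: 7.45 mmol/L × 146.2 g/mol × 1.27 L ÷ 1000 = 1.38 g
magnesium chloride hexahydrate: 7.1 mmol/L × 203.3 g/mol × 1.27 L ÷ 1000 = 1.83 g
calcium chloride dihydrate: 0.097% w/v = 0.97 g/L → 0.97 × 1.27 L = 1.23 g

sorbitol 41.65 g; potassium chloride 9.79 g; L-glutamine 1.38 g; magnesium chloride hexahydrate 1.83 g; calcium chloride dihydrate 1.23 g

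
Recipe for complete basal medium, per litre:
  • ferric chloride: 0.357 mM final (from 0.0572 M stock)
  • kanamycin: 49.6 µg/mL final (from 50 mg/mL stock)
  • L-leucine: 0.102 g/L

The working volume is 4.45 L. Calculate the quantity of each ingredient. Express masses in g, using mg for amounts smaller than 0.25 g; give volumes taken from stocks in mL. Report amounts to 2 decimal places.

ferric chloride 27.77 mL; kanamycin 4.41 mL; L-leucine 0.45 g

Scale factor relative to 1 L: 4.45.
ferric chloride: C1V1 = C2V2 → 0.357 mM × 4450 mL ÷ 57.2 mM = 27.77 mL
kanamycin: C1V1 = C2V2 → 49.6 µg/mL × 4450 mL ÷ 50000 µg/mL = 4.41 mL
L-leucine: 0.102 g/L × 4.45 L = 0.45 g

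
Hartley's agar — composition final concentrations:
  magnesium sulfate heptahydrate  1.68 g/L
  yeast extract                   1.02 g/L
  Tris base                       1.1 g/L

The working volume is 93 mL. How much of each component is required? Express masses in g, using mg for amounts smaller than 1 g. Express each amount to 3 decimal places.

magnesium sulfate heptahydrate 156.240 mg; yeast extract 94.860 mg; Tris base 102.300 mg

Working volume: 93 mL = 0.093 L.
magnesium sulfate heptahydrate: 1.68 g/L × 0.093 L = 0.15624 g = 156.240 mg
yeast extract: 1.02 g/L × 0.093 L = 0.09486 g = 94.860 mg
Tris base: 1.1 g/L × 0.093 L = 0.1023 g = 102.300 mg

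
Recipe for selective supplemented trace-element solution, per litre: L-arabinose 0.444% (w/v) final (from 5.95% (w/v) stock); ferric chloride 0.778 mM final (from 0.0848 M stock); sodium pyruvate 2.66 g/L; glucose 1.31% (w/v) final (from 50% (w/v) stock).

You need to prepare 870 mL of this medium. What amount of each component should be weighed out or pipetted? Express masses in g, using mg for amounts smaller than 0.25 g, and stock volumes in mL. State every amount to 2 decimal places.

L-arabinose 64.92 mL; ferric chloride 7.98 mL; sodium pyruvate 2.31 g; glucose 22.79 mL

Scale factor relative to 1 L: 0.87.
L-arabinose: dilute stock: 0.444% ÷ 5.95% × 870 mL = 64.92 mL
ferric chloride: dilute stock: 0.778 mM × 870 mL ÷ 84.8 mM = 7.98 mL
sodium pyruvate: 2.66 g/L × 0.87 L = 2.31 g
glucose: C1V1 = C2V2 → 1.31% ÷ 50% × 870 mL = 22.79 mL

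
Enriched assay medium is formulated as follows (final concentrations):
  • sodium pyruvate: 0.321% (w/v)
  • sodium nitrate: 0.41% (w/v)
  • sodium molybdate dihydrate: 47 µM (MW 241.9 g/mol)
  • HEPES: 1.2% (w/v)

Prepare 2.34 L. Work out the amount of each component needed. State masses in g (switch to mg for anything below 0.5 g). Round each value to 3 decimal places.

Working volume: 2.34 L.
sodium pyruvate: 0.321% w/v = 3.21 g/L → 3.21 × 2.34 L = 7.511 g
sodium nitrate: 0.41% w/v = 4.1 g/L → 4.1 × 2.34 L = 9.594 g
sodium molybdate dihydrate: 47 µmol/L × 241.9 g/mol × 2.34 L ÷ 1000 = 26.604 mg
HEPES: 1.2% w/v = 12 g/L → 12 × 2.34 L = 28.080 g

sodium pyruvate 7.511 g; sodium nitrate 9.594 g; sodium molybdate dihydrate 26.604 mg; HEPES 28.080 g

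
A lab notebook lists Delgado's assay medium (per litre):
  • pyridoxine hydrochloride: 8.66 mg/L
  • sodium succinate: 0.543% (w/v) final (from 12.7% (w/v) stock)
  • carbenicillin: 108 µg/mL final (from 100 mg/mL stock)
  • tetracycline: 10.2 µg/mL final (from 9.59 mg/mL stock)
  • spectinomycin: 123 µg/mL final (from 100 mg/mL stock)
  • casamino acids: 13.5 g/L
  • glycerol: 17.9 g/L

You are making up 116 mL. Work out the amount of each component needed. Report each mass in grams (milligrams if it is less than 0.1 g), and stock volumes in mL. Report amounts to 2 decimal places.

pyridoxine hydrochloride 1.00 mg; sodium succinate 4.96 mL; carbenicillin 0.13 mL; tetracycline 0.12 mL; spectinomycin 0.14 mL; casamino acids 1.57 g; glycerol 2.08 g

Working volume: 116 mL = 0.116 L.
pyridoxine hydrochloride: 8.66 mg/L × 0.116 L = 1.00 mg
sodium succinate: dilute stock: 0.543% ÷ 12.7% × 116 mL = 4.96 mL
carbenicillin: V = C2·V2/C1 = 108 µg/mL × 116 mL ÷ 100000 µg/mL = 0.13 mL
tetracycline: V = C2·V2/C1 = 10.2 µg/mL × 116 mL ÷ 9590 µg/mL = 0.12 mL
spectinomycin: V = C2·V2/C1 = 123 µg/mL × 116 mL ÷ 100000 µg/mL = 0.14 mL
casamino acids: 13.5 g/L × 0.116 L = 1.57 g
glycerol: 17.9 g/L × 0.116 L = 2.08 g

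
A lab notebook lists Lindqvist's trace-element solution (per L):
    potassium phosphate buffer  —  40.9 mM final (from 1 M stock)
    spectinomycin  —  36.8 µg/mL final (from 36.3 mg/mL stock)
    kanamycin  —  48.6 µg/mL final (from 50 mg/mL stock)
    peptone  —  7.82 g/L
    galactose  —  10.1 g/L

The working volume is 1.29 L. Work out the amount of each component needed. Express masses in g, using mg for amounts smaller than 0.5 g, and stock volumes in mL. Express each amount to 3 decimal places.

potassium phosphate buffer 52.761 mL; spectinomycin 1.308 mL; kanamycin 1.254 mL; peptone 10.088 g; galactose 13.029 g

Scale factor relative to 1 L: 1.29.
potassium phosphate buffer: V = C2·V2/C1 = 40.9 mM × 1290 mL ÷ 1000 mM = 52.761 mL
spectinomycin: dilute stock: 36.8 µg/mL × 1290 mL ÷ 36300 µg/mL = 1.308 mL
kanamycin: dilute stock: 48.6 µg/mL × 1290 mL ÷ 50000 µg/mL = 1.254 mL
peptone: 7.82 g/L × 1.29 L = 10.088 g
galactose: 10.1 g/L × 1.29 L = 13.029 g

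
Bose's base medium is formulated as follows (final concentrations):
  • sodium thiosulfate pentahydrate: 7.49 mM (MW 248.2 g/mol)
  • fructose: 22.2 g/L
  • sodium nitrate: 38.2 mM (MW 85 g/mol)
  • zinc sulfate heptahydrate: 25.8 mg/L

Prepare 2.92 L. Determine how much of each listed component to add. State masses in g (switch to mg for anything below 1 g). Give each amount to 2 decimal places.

sodium thiosulfate pentahydrate 5.43 g; fructose 64.82 g; sodium nitrate 9.48 g; zinc sulfate heptahydrate 75.34 mg

Scale factor relative to 1 L: 2.92.
sodium thiosulfate pentahydrate: 7.49 mmol/L × 248.2 g/mol × 2.92 L ÷ 1000 = 5.43 g
fructose: 22.2 g/L × 2.92 L = 64.82 g
sodium nitrate: 38.2 mmol/L × 85 g/mol × 2.92 L ÷ 1000 = 9.48 g
zinc sulfate heptahydrate: 25.8 mg/L × 2.92 L = 75.34 mg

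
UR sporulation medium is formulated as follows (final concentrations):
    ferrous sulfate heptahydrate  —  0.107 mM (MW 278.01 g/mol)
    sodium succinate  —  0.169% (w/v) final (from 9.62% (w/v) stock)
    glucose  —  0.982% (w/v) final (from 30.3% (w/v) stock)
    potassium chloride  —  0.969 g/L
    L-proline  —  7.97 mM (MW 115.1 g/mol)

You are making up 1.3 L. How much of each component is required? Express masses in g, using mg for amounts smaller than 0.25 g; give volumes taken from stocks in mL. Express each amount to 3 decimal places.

ferrous sulfate heptahydrate 38.671 mg; sodium succinate 22.838 mL; glucose 42.132 mL; potassium chloride 1.260 g; L-proline 1.193 g

Scale factor relative to 1 L: 1.3.
ferrous sulfate heptahydrate: 0.107 mmol/L × 278.01 mg/mmol × 1.3 L = 38.671 mg
sodium succinate: dilute stock: 0.169% ÷ 9.62% × 1300 mL = 22.838 mL
glucose: C1V1 = C2V2 → 0.982% ÷ 30.3% × 1300 mL = 42.132 mL
potassium chloride: 0.969 g/L × 1.3 L = 1.260 g
L-proline: 7.97 mmol/L × 115.1 g/mol × 1.3 L ÷ 1000 = 1.193 g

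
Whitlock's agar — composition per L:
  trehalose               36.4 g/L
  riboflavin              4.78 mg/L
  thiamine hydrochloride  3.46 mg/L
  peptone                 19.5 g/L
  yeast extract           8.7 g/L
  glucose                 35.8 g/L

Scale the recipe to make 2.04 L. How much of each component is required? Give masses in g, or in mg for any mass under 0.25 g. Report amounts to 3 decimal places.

trehalose 74.256 g; riboflavin 9.751 mg; thiamine hydrochloride 7.058 mg; peptone 39.780 g; yeast extract 17.748 g; glucose 73.032 g

Working volume: 2.04 L.
trehalose: 36.4 g/L × 2.04 L = 74.256 g
riboflavin: 4.78 mg/L × 2.04 L = 9.751 mg
thiamine hydrochloride: 3.46 mg/L × 2.04 L = 7.058 mg
peptone: 19.5 g/L × 2.04 L = 39.780 g
yeast extract: 8.7 g/L × 2.04 L = 17.748 g
glucose: 35.8 g/L × 2.04 L = 73.032 g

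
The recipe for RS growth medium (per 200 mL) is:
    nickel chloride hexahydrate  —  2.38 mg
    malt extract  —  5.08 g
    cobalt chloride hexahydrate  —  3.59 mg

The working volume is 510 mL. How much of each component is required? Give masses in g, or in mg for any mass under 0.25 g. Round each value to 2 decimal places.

nickel chloride hexahydrate 6.07 mg; malt extract 12.95 g; cobalt chloride hexahydrate 9.15 mg

Ratio of target to recipe volume: 510 / 200 = 2.55.
nickel chloride hexahydrate: 2.38 mg × (510 mL / 200 mL) = 6.07 mg
malt extract: 5.08 g × (510 mL / 200 mL) = 12.95 g
cobalt chloride hexahydrate: 3.59 mg × (510 mL / 200 mL) = 9.15 mg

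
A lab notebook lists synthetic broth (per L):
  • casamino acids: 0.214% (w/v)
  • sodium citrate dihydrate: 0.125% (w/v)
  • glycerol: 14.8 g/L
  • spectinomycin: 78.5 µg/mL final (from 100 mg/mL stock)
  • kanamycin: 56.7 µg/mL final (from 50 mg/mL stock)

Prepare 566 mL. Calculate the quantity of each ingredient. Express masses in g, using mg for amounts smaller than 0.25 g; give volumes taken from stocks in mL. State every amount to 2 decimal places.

Scale factor relative to 1 L: 0.566.
casamino acids: 0.214 g per 100 mL × 566 mL ÷ 100 = 1.21 g
sodium citrate dihydrate: 0.125 g per 100 mL × 566 mL ÷ 100 = 0.71 g
glycerol: 14.8 g/L × 0.566 L = 8.38 g
spectinomycin: dilute stock: 78.5 µg/mL × 566 mL ÷ 100000 µg/mL = 0.44 mL
kanamycin: V = C2·V2/C1 = 56.7 µg/mL × 566 mL ÷ 50000 µg/mL = 0.64 mL

casamino acids 1.21 g; sodium citrate dihydrate 0.71 g; glycerol 8.38 g; spectinomycin 0.44 mL; kanamycin 0.64 mL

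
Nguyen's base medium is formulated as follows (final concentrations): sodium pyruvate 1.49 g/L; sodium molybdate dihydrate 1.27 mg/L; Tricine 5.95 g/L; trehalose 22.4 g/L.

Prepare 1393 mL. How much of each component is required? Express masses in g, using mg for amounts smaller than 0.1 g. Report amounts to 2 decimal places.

Scale factor relative to 1 L: 1.393.
sodium pyruvate: 1.49 g/L × 1.393 L = 2.08 g
sodium molybdate dihydrate: 1.27 mg/L × 1.393 L = 1.77 mg
Tricine: 5.95 g/L × 1.393 L = 8.29 g
trehalose: 22.4 g/L × 1.393 L = 31.20 g

sodium pyruvate 2.08 g; sodium molybdate dihydrate 1.77 mg; Tricine 8.29 g; trehalose 31.20 g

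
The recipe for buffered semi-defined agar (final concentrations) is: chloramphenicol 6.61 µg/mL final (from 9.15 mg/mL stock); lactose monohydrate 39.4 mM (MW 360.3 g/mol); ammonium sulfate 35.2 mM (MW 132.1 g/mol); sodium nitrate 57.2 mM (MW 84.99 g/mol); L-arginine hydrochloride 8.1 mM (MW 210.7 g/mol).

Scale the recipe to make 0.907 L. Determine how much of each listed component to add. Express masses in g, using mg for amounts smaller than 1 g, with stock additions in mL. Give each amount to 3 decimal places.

Scale factor relative to 1 L: 0.907.
chloramphenicol: C1V1 = C2V2 → 6.61 µg/mL × 907 mL ÷ 9150 µg/mL = 0.655 mL
lactose monohydrate: 39.4 mmol/L × 360.3 g/mol × 0.907 L ÷ 1000 = 12.876 g
ammonium sulfate: 35.2 mmol/L × 132.1 g/mol × 0.907 L ÷ 1000 = 4.217 g
sodium nitrate: 57.2 mmol/L × 84.99 g/mol × 0.907 L ÷ 1000 = 4.409 g
L-arginine hydrochloride: 8.1 mmol/L × 210.7 g/mol × 0.907 L ÷ 1000 = 1.548 g

chloramphenicol 0.655 mL; lactose monohydrate 12.876 g; ammonium sulfate 4.217 g; sodium nitrate 4.409 g; L-arginine hydrochloride 1.548 g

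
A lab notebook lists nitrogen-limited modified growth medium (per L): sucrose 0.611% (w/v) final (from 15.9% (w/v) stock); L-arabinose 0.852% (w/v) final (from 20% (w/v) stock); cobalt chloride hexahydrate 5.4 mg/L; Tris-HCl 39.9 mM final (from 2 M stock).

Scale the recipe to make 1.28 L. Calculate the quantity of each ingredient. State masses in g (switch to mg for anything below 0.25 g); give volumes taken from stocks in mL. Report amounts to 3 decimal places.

Working volume: 1.28 L.
sucrose: V = C2·V2/C1 = 0.611% ÷ 15.9% × 1280 mL = 49.187 mL
L-arabinose: dilute stock: 0.852% ÷ 20% × 1280 mL = 54.528 mL
cobalt chloride hexahydrate: 5.4 mg/L × 1.28 L = 6.912 mg
Tris-HCl: V = C2·V2/C1 = 39.9 mM × 1280 mL ÷ 2000 mM = 25.536 mL

sucrose 49.187 mL; L-arabinose 54.528 mL; cobalt chloride hexahydrate 6.912 mg; Tris-HCl 25.536 mL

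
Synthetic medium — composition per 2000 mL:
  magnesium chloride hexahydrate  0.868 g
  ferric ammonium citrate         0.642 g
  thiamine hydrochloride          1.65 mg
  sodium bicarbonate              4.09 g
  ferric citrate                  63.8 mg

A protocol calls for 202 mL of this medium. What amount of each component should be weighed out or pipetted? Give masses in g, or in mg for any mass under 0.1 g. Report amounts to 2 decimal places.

Scale factor = 202 mL / 2000 mL = 0.101.
magnesium chloride hexahydrate: 0.868 g × (202 mL / 2000 mL) = 0.087668 g = 87.67 mg
ferric ammonium citrate: 0.642 g × (202 mL / 2000 mL) = 0.064842 g = 64.84 mg
thiamine hydrochloride: 1.65 mg × (202 mL / 2000 mL) = 0.17 mg
sodium bicarbonate: 4.09 g × (202 mL / 2000 mL) = 0.41 g
ferric citrate: 63.8 mg × (202 mL / 2000 mL) = 6.44 mg

magnesium chloride hexahydrate 87.67 mg; ferric ammonium citrate 64.84 mg; thiamine hydrochloride 0.17 mg; sodium bicarbonate 0.41 g; ferric citrate 6.44 mg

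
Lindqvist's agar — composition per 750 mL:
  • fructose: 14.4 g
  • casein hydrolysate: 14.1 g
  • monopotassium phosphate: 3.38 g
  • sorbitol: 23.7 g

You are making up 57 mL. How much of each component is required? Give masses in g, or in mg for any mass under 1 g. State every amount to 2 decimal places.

fructose 1.09 g; casein hydrolysate 1.07 g; monopotassium phosphate 256.88 mg; sorbitol 1.80 g

Scale factor = 57 mL / 750 mL = 0.076.
fructose: 14.4 g × (57 mL / 750 mL) = 1.09 g
casein hydrolysate: 14.1 g × (57 mL / 750 mL) = 1.07 g
monopotassium phosphate: 3.38 g × (57 mL / 750 mL) = 0.25688 g = 256.88 mg
sorbitol: 23.7 g × (57 mL / 750 mL) = 1.80 g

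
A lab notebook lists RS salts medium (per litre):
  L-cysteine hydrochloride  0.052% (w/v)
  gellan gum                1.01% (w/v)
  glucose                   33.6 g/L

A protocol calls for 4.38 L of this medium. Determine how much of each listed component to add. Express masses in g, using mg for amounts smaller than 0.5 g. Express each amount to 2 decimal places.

L-cysteine hydrochloride 2.28 g; gellan gum 44.24 g; glucose 147.17 g

Scale factor relative to 1 L: 4.38.
L-cysteine hydrochloride: 0.052 g per 100 mL × 4380 mL ÷ 100 = 2.28 g
gellan gum: 1.01% w/v = 10.1 g/L → 10.1 × 4.38 L = 44.24 g
glucose: 33.6 g/L × 4.38 L = 147.17 g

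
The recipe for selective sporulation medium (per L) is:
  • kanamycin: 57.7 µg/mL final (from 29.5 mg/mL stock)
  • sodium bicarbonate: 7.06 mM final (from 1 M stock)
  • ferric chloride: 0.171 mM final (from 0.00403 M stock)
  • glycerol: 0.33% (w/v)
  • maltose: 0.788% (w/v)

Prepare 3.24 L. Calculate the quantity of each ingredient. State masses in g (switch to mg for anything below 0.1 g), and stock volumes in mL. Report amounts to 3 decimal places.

kanamycin 6.337 mL; sodium bicarbonate 22.874 mL; ferric chloride 137.479 mL; glycerol 10.692 g; maltose 25.531 g

Working volume: 3.24 L.
kanamycin: C1V1 = C2V2 → 57.7 µg/mL × 3240 mL ÷ 29500 µg/mL = 6.337 mL
sodium bicarbonate: dilute stock: 7.06 mM × 3240 mL ÷ 1000 mM = 22.874 mL
ferric chloride: dilute stock: 0.171 mM × 3240 mL ÷ 4.03 mM = 137.479 mL
glycerol: 0.33% w/v = 3.3 g/L → 3.3 × 3.24 L = 10.692 g
maltose: 0.788% w/v = 7.88 g/L → 7.88 × 3.24 L = 25.531 g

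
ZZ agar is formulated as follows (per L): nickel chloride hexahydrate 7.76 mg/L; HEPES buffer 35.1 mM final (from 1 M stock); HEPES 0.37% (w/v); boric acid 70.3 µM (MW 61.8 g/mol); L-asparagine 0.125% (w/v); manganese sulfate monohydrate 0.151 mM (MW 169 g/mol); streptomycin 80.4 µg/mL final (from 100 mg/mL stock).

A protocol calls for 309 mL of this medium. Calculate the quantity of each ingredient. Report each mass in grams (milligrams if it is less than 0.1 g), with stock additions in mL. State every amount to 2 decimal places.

Scale factor relative to 1 L: 0.309.
nickel chloride hexahydrate: 7.76 mg/L × 0.309 L = 2.40 mg
HEPES buffer: C1V1 = C2V2 → 35.1 mM × 309 mL ÷ 1000 mM = 10.85 mL
HEPES: 0.37% w/v = 3.7 g/L → 3.7 × 0.309 L = 1.14 g
boric acid: 70.3 µmol/L × 61.8 g/mol × 0.309 L ÷ 1000 = 1.34 mg
L-asparagine: 0.125% w/v = 1.25 g/L → 1.25 × 0.309 L = 0.39 g
manganese sulfate monohydrate: 0.151 mmol/L × 169 mg/mmol × 0.309 L = 7.89 mg
streptomycin: V = C2·V2/C1 = 80.4 µg/mL × 309 mL ÷ 100000 µg/mL = 0.25 mL

nickel chloride hexahydrate 2.40 mg; HEPES buffer 10.85 mL; HEPES 1.14 g; boric acid 1.34 mg; L-asparagine 0.39 g; manganese sulfate monohydrate 7.89 mg; streptomycin 0.25 mL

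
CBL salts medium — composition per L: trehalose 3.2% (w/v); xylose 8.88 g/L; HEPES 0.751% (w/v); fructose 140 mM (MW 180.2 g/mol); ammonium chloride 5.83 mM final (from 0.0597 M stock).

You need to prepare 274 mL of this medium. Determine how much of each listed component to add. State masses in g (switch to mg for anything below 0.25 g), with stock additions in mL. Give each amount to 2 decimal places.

trehalose 8.77 g; xylose 2.43 g; HEPES 2.06 g; fructose 6.91 g; ammonium chloride 26.76 mL

Scale factor relative to 1 L: 0.274.
trehalose: 3.2 g per 100 mL × 274 mL ÷ 100 = 8.77 g
xylose: 8.88 g/L × 0.274 L = 2.43 g
HEPES: 0.751% w/v = 7.51 g/L → 7.51 × 0.274 L = 2.06 g
fructose: 140 mmol/L × 180.2 g/mol × 0.274 L ÷ 1000 = 6.91 g
ammonium chloride: dilute stock: 5.83 mM × 274 mL ÷ 59.7 mM = 26.76 mL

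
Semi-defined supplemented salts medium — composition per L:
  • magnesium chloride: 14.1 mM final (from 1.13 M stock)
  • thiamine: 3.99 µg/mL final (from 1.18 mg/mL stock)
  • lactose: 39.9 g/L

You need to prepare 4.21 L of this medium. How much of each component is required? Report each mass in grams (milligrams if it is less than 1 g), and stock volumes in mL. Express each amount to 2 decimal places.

magnesium chloride 52.53 mL; thiamine 14.24 mL; lactose 167.98 g

Working volume: 4.21 L.
magnesium chloride: V = C2·V2/C1 = 14.1 mM × 4210 mL ÷ 1130 mM = 52.53 mL
thiamine: V = C2·V2/C1 = 3.99 µg/mL × 4210 mL ÷ 1180 µg/mL = 14.24 mL
lactose: 39.9 g/L × 4.21 L = 167.98 g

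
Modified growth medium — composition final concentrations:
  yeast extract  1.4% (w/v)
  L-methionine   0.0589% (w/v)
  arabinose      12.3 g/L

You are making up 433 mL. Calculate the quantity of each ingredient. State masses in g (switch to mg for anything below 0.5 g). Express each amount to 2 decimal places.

Scale factor relative to 1 L: 0.433.
yeast extract: 1.4% w/v = 14 g/L → 14 × 0.433 L = 6.06 g
L-methionine: 0.0589 g per 100 mL × 433 mL ÷ 100 = 0.255037 g = 255.04 mg
arabinose: 12.3 g/L × 0.433 L = 5.33 g

yeast extract 6.06 g; L-methionine 255.04 mg; arabinose 5.33 g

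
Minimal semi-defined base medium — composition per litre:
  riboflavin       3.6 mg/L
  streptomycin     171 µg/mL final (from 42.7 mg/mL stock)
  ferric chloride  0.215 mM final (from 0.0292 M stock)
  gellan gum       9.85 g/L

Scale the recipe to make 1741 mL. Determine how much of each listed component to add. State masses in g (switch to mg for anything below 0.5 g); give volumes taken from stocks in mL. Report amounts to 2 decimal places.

riboflavin 6.27 mg; streptomycin 6.97 mL; ferric chloride 12.82 mL; gellan gum 17.15 g

Target volume = 1741 mL = 1.741 L.
riboflavin: 3.6 mg/L × 1.741 L = 6.27 mg
streptomycin: C1V1 = C2V2 → 171 µg/mL × 1741 mL ÷ 42700 µg/mL = 6.97 mL
ferric chloride: dilute stock: 0.215 mM × 1741 mL ÷ 29.2 mM = 12.82 mL
gellan gum: 9.85 g/L × 1.741 L = 17.15 g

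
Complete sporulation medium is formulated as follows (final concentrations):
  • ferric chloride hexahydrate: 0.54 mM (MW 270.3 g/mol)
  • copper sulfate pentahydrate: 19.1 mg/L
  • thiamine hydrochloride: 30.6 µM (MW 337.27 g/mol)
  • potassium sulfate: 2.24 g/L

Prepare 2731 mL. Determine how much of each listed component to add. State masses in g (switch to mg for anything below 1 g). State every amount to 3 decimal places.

Scale factor relative to 1 L: 2.731.
ferric chloride hexahydrate: 0.54 mmol/L × 270.3 mg/mmol × 2.731 L = 398.622 mg
copper sulfate pentahydrate: 19.1 mg/L × 2.731 L = 52.162 mg
thiamine hydrochloride: 30.6 µmol/L × 337.27 g/mol × 2.731 L ÷ 1000 = 28.185 mg
potassium sulfate: 2.24 g/L × 2.731 L = 6.117 g

ferric chloride hexahydrate 398.622 mg; copper sulfate pentahydrate 52.162 mg; thiamine hydrochloride 28.185 mg; potassium sulfate 6.117 g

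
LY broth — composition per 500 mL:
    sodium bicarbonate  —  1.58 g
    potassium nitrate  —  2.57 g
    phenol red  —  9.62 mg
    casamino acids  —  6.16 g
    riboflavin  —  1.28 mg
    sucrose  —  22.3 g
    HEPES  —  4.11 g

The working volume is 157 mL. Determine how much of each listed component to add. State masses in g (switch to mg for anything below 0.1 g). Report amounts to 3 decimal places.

sodium bicarbonate 0.496 g; potassium nitrate 0.807 g; phenol red 3.021 mg; casamino acids 1.934 g; riboflavin 0.402 mg; sucrose 7.002 g; HEPES 1.291 g

Ratio of target to recipe volume: 157 / 500 = 0.314.
sodium bicarbonate: 1.58 g × (157 mL / 500 mL) = 0.496 g
potassium nitrate: 2.57 g × (157 mL / 500 mL) = 0.807 g
phenol red: 9.62 mg × (157 mL / 500 mL) = 3.021 mg
casamino acids: 6.16 g × (157 mL / 500 mL) = 1.934 g
riboflavin: 1.28 mg × (157 mL / 500 mL) = 0.402 mg
sucrose: 22.3 g × (157 mL / 500 mL) = 7.002 g
HEPES: 4.11 g × (157 mL / 500 mL) = 1.291 g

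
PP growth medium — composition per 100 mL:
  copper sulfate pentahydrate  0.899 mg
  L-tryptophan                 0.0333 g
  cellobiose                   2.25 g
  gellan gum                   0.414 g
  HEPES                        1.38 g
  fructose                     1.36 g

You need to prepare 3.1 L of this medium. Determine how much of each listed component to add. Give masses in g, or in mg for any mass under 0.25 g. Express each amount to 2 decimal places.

copper sulfate pentahydrate 27.87 mg; L-tryptophan 1.03 g; cellobiose 69.75 g; gellan gum 12.83 g; HEPES 42.78 g; fructose 42.16 g

Ratio of target to recipe volume: 3100 / 100 = 31.
copper sulfate pentahydrate: 0.899 mg × (3100 mL / 100 mL) = 27.87 mg
L-tryptophan: 0.0333 g × (3100 mL / 100 mL) = 1.03 g
cellobiose: 2.25 g × (3100 mL / 100 mL) = 69.75 g
gellan gum: 0.414 g × (3100 mL / 100 mL) = 12.83 g
HEPES: 1.38 g × (3100 mL / 100 mL) = 42.78 g
fructose: 1.36 g × (3100 mL / 100 mL) = 42.16 g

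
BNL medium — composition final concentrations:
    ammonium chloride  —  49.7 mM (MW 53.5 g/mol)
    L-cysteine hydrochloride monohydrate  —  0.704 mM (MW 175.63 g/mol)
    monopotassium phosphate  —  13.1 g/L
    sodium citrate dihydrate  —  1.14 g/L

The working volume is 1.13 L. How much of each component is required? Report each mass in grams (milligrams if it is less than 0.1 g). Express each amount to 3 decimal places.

ammonium chloride 3.005 g; L-cysteine hydrochloride monohydrate 0.140 g; monopotassium phosphate 14.803 g; sodium citrate dihydrate 1.288 g

Scale factor relative to 1 L: 1.13.
ammonium chloride: 49.7 mmol/L × 53.5 g/mol × 1.13 L ÷ 1000 = 3.005 g
L-cysteine hydrochloride monohydrate: 0.704 mmol/L × 175.63 g/mol × 1.13 L ÷ 1000 = 0.140 g
monopotassium phosphate: 13.1 g/L × 1.13 L = 14.803 g
sodium citrate dihydrate: 1.14 g/L × 1.13 L = 1.288 g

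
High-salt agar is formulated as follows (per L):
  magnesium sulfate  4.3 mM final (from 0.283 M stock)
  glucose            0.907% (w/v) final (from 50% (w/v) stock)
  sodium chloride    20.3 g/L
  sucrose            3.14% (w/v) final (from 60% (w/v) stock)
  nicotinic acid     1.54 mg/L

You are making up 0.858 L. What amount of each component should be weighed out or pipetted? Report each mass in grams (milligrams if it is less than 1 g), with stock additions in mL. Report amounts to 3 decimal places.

magnesium sulfate 13.037 mL; glucose 15.564 mL; sodium chloride 17.417 g; sucrose 44.902 mL; nicotinic acid 1.321 mg

Scale factor relative to 1 L: 0.858.
magnesium sulfate: dilute stock: 4.3 mM × 858 mL ÷ 283 mM = 13.037 mL
glucose: dilute stock: 0.907% ÷ 50% × 858 mL = 15.564 mL
sodium chloride: 20.3 g/L × 0.858 L = 17.417 g
sucrose: V = C2·V2/C1 = 3.14% ÷ 60% × 858 mL = 44.902 mL
nicotinic acid: 1.54 mg/L × 0.858 L = 1.321 mg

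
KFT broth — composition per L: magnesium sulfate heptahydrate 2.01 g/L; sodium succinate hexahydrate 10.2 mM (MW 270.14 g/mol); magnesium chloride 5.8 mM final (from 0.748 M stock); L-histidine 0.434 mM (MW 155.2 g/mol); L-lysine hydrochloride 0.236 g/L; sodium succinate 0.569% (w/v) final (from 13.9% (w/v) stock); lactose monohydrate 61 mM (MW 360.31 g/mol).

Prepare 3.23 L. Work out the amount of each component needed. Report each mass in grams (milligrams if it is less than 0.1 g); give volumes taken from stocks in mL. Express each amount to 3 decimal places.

magnesium sulfate heptahydrate 6.492 g; sodium succinate hexahydrate 8.900 g; magnesium chloride 25.045 mL; L-histidine 0.218 g; L-lysine hydrochloride 0.762 g; sodium succinate 132.221 mL; lactose monohydrate 70.992 g

Scale factor relative to 1 L: 3.23.
magnesium sulfate heptahydrate: 2.01 g/L × 3.23 L = 6.492 g
sodium succinate hexahydrate: 10.2 mmol/L × 270.14 g/mol × 3.23 L ÷ 1000 = 8.900 g
magnesium chloride: C1V1 = C2V2 → 5.8 mM × 3230 mL ÷ 748 mM = 25.045 mL
L-histidine: 0.434 mmol/L × 155.2 g/mol × 3.23 L ÷ 1000 = 0.218 g
L-lysine hydrochloride: 0.236 g/L × 3.23 L = 0.762 g
sodium succinate: dilute stock: 0.569% ÷ 13.9% × 3230 mL = 132.221 mL
lactose monohydrate: 61 mmol/L × 360.31 g/mol × 3.23 L ÷ 1000 = 70.992 g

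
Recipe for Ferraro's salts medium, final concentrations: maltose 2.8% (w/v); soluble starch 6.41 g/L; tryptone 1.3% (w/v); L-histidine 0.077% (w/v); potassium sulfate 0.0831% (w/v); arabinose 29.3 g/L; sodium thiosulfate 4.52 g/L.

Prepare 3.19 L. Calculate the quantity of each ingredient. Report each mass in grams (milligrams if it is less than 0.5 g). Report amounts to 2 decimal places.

Working volume: 3.19 L.
maltose: 2.8 g per 100 mL × 3190 mL ÷ 100 = 89.32 g
soluble starch: 6.41 g/L × 3.19 L = 20.45 g
tryptone: 1.3 g per 100 mL × 3190 mL ÷ 100 = 41.47 g
L-histidine: 0.077 g per 100 mL × 3190 mL ÷ 100 = 2.46 g
potassium sulfate: 0.0831 g per 100 mL × 3190 mL ÷ 100 = 2.65 g
arabinose: 29.3 g/L × 3.19 L = 93.47 g
sodium thiosulfate: 4.52 g/L × 3.19 L = 14.42 g

maltose 89.32 g; soluble starch 20.45 g; tryptone 41.47 g; L-histidine 2.46 g; potassium sulfate 2.65 g; arabinose 93.47 g; sodium thiosulfate 14.42 g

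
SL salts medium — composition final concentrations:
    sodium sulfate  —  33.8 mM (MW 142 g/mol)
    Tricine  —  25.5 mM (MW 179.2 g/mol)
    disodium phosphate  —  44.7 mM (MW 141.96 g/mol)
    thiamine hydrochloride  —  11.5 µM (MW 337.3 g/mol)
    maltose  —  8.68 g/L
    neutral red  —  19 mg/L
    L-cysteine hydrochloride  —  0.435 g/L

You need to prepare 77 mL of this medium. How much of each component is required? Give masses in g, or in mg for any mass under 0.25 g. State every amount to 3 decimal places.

sodium sulfate 0.370 g; Tricine 0.352 g; disodium phosphate 0.489 g; thiamine hydrochloride 0.299 mg; maltose 0.668 g; neutral red 1.463 mg; L-cysteine hydrochloride 33.495 mg

Target volume = 77 mL = 0.077 L.
sodium sulfate: 33.8 mmol/L × 142 g/mol × 0.077 L ÷ 1000 = 0.370 g
Tricine: 25.5 mmol/L × 179.2 g/mol × 0.077 L ÷ 1000 = 0.352 g
disodium phosphate: 44.7 mmol/L × 141.96 g/mol × 0.077 L ÷ 1000 = 0.489 g
thiamine hydrochloride: 11.5 µmol/L × 337.3 g/mol × 0.077 L ÷ 1000 = 0.299 mg
maltose: 8.68 g/L × 0.077 L = 0.668 g
neutral red: 19 mg/L × 0.077 L = 1.463 mg
L-cysteine hydrochloride: 0.435 g/L × 0.077 L = 0.033495 g = 33.495 mg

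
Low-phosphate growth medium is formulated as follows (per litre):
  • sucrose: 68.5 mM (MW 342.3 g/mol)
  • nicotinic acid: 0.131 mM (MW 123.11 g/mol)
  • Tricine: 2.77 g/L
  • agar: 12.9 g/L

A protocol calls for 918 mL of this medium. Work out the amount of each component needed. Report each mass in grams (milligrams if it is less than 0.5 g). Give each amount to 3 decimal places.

Target volume = 918 mL = 0.918 L.
sucrose: 68.5 mmol/L × 342.3 g/mol × 0.918 L ÷ 1000 = 21.525 g
nicotinic acid: 0.131 mmol/L × 123.11 mg/mmol × 0.918 L = 14.805 mg
Tricine: 2.77 g/L × 0.918 L = 2.543 g
agar: 12.9 g/L × 0.918 L = 11.842 g

sucrose 21.525 g; nicotinic acid 14.805 mg; Tricine 2.543 g; agar 11.842 g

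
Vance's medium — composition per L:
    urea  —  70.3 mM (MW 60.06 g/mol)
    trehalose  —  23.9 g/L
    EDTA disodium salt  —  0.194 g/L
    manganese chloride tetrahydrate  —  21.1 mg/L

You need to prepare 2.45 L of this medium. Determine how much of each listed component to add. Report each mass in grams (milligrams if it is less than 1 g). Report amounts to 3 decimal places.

urea 10.344 g; trehalose 58.555 g; EDTA disodium salt 475.300 mg; manganese chloride tetrahydrate 51.695 mg

Working volume: 2.45 L.
urea: 70.3 mmol/L × 60.06 g/mol × 2.45 L ÷ 1000 = 10.344 g
trehalose: 23.9 g/L × 2.45 L = 58.555 g
EDTA disodium salt: 0.194 g/L × 2.45 L = 0.4753 g = 475.300 mg
manganese chloride tetrahydrate: 21.1 mg/L × 2.45 L = 51.695 mg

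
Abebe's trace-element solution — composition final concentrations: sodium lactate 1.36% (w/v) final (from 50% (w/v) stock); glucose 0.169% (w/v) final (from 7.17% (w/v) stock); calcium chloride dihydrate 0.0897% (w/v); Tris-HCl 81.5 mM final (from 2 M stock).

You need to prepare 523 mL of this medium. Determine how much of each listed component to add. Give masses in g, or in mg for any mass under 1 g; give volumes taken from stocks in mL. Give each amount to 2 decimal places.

sodium lactate 14.23 mL; glucose 12.33 mL; calcium chloride dihydrate 469.13 mg; Tris-HCl 21.31 mL

Working volume: 523 mL = 0.523 L.
sodium lactate: V = C2·V2/C1 = 1.36% ÷ 50% × 523 mL = 14.23 mL
glucose: dilute stock: 0.169% ÷ 7.17% × 523 mL = 12.33 mL
calcium chloride dihydrate: 0.0897% w/v = 0.897 g/L → 0.897 × 0.523 L = 0.469131 g = 469.13 mg
Tris-HCl: V = C2·V2/C1 = 81.5 mM × 523 mL ÷ 2000 mM = 21.31 mL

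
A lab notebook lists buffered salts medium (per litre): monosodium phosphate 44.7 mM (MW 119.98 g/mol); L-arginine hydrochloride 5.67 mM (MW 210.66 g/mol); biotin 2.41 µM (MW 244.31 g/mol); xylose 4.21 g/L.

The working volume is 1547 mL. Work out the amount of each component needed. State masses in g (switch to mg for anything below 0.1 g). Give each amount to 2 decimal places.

monosodium phosphate 8.30 g; L-arginine hydrochloride 1.85 g; biotin 0.91 mg; xylose 6.51 g

Target volume = 1547 mL = 1.547 L.
monosodium phosphate: 44.7 mmol/L × 119.98 g/mol × 1.547 L ÷ 1000 = 8.30 g
L-arginine hydrochloride: 5.67 mmol/L × 210.66 g/mol × 1.547 L ÷ 1000 = 1.85 g
biotin: 2.41 µmol/L × 244.31 g/mol × 1.547 L ÷ 1000 = 0.91 mg
xylose: 4.21 g/L × 1.547 L = 6.51 g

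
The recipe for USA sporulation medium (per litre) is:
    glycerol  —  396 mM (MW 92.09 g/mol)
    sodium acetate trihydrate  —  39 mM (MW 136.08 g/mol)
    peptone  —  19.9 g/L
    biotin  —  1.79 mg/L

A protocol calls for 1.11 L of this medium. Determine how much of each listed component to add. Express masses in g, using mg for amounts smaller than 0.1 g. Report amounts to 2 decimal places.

glycerol 40.48 g; sodium acetate trihydrate 5.89 g; peptone 22.09 g; biotin 1.99 mg

Working volume: 1.11 L.
glycerol: 396 mmol/L × 92.09 g/mol × 1.11 L ÷ 1000 = 40.48 g
sodium acetate trihydrate: 39 mmol/L × 136.08 g/mol × 1.11 L ÷ 1000 = 5.89 g
peptone: 19.9 g/L × 1.11 L = 22.09 g
biotin: 1.79 mg/L × 1.11 L = 1.99 mg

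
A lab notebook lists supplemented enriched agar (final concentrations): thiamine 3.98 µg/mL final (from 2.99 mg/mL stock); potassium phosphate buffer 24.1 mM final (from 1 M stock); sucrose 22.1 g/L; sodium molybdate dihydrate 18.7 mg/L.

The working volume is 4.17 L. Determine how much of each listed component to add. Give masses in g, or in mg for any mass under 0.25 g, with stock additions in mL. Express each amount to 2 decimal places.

Scale factor relative to 1 L: 4.17.
thiamine: dilute stock: 3.98 µg/mL × 4170 mL ÷ 2990 µg/mL = 5.55 mL
potassium phosphate buffer: V = C2·V2/C1 = 24.1 mM × 4170 mL ÷ 1000 mM = 100.50 mL
sucrose: 22.1 g/L × 4.17 L = 92.16 g
sodium molybdate dihydrate: 18.7 mg/L × 4.17 L = 77.98 mg

thiamine 5.55 mL; potassium phosphate buffer 100.50 mL; sucrose 92.16 g; sodium molybdate dihydrate 77.98 mg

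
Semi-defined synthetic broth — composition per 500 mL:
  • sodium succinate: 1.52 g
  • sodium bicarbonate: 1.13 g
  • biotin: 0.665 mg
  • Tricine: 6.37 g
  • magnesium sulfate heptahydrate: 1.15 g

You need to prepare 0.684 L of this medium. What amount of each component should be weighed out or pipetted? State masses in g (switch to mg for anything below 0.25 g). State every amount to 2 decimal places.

sodium succinate 2.08 g; sodium bicarbonate 1.55 g; biotin 0.91 mg; Tricine 8.71 g; magnesium sulfate heptahydrate 1.57 g

Ratio of target to recipe volume: 684 / 500 = 1.368.
sodium succinate: 1.52 g × (684 mL / 500 mL) = 2.08 g
sodium bicarbonate: 1.13 g × (684 mL / 500 mL) = 1.55 g
biotin: 0.665 mg × (684 mL / 500 mL) = 0.91 mg
Tricine: 6.37 g × (684 mL / 500 mL) = 8.71 g
magnesium sulfate heptahydrate: 1.15 g × (684 mL / 500 mL) = 1.57 g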